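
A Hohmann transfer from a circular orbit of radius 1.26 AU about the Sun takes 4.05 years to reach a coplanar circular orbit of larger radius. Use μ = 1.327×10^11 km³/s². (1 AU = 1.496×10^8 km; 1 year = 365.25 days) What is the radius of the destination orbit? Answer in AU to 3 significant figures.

In km: r₁ = 1.26 × 1.496×10^8 = 1.88496×10^8 km.
Transfer time t = 4.05 years × 365.25 × 86400 s = 1.2780828×10^8 s, and t = π√(a_t³/μ).
So a_t = (μ t²/π²)^(1/3) = (1.327×10^11 × (1.2780828×10^8)² / π²)^(1/3) = 6.0334×10^8 km.
Since a_t = (r₁ + r₂)/2, r₂ = 2a_t − r₁ = 2×6.0334×10^8 − 1.88496×10^8 = 1.018184×10^9 km.
In AU: r₂ = 1.018184×10^9 / 1.496×10^8 = 6.81 AU.

r₂ = 6.81 AU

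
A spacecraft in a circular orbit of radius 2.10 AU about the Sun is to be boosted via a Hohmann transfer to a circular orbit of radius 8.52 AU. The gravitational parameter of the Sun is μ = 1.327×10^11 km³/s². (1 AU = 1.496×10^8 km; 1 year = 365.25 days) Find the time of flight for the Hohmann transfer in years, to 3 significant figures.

t = 6.12 years

In km: r₁ = 2.10 × 1.496×10^8 = 3.1416×10^8 km; r₂ = 8.52 × 1.496×10^8 = 1.274592×10^9 km.
The Hohmann ellipse has a_t = (r₁ + r₂)/2 = 7.94376×10^8 km.
Half the transfer-orbit period gives t = π√(a_t³/μ) = 1.931×10^8 s.
Converting: 1.931×10^8 s ÷ 3.15576×10^7 s/year (365.25 × 86400) = 6.12 years.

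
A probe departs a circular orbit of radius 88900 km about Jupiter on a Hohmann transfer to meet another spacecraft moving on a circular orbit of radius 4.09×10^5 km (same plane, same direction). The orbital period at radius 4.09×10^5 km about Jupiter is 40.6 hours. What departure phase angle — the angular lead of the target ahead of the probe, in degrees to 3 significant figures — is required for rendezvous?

φ = 94.5°

From Kepler's third law T² = 4π²r³/μ at r = 4.09×10^5 km, T = 40.6 hours = 40.6 × 3600 s = 1.4616×10^5 s: μ = 4π²r³/T² = 1.26437×10^8 km³/s².
Semi-major axis of the transfer orbit: a_t = (88900 + 4.090×10^5)/2 = 2.4895×10^5 km.
The half-period of the transfer ellipse is t = π√(a_t³/μ) = 34704 s.
Target angular speed ω₂ = √(μ/r₂³) = 4.2988×10^-5 rad/s.
Angle swept by the target during transfer: ω₂·t = 1.4919 rad = 85.48°.
Arrival is 180° from departure on the ellipse, so φ = 180° − 85.48° = 94.5°.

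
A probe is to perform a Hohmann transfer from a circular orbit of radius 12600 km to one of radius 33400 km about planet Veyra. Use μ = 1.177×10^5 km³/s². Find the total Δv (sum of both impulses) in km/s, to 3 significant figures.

The Hohmann ellipse has a_t = (r₁ + r₂)/2 = 23000 km.
At r₁ the circular-orbit speed is v₁ = √(μ/r₁) = 3.05635 km/s.
Transfer-orbit speed at r₁ (vis-viva): v_p = √[μ(2/r₁ − 1/a_t)] = 3.68309 km/s.
First burn Δv₁ = |v_p − v₁| = 0.62674 km/s.
Circular speed at r₂: v₂ = √(μ/r₂) = 1.87722 km/s.
Transfer-orbit speed at r₂: v_a = √[μ(2/r₂ − 1/a_t)] = 1.38943 km/s.
Second burn Δv₂ = |v₂ − v_a| = 0.48779 km/s.
Δv = Δv₁ + Δv₂ = 0.62674 + 0.48779 = 1.115 km/s.

Δv = 1.11 km/s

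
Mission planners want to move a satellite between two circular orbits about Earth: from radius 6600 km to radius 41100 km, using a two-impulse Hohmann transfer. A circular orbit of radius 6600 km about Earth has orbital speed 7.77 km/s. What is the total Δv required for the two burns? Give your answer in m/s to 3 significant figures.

From the circular-orbit relation v² = μ/r at r = 6600 km: μ = v²r = (7.77)² × 6600 = 3.98461×10^5 km³/s².
Transfer-ellipse semi-major axis a_t = (r₁ + r₂)/2 = (6600 + 41100)/2 = 23850 km.
At r₁ the circular-orbit speed is v₁ = √(μ/r₁) = 7.770 km/s.
On the transfer ellipse at r₁, vis-viva equation gives v_p = √[μ(2/r₁ − 1/a_t)] = 10.20 km/s.
First burn Δv₁ = |v_p − v₁| = 2.430 km/s.
Circular speed at r₂: v₂ = √(μ/r₂) = 3.114 km/s.
Transfer-orbit speed at r₂: v_a = √[μ(2/r₂ − 1/a_t)] = 1.638 km/s.
Second burn Δv₂ = |v₂ − v_a| = 1.476 km/s.
Total Δv = Δv₁ + Δv₂ = 3.906 km/s.

Δv = 3910 m/s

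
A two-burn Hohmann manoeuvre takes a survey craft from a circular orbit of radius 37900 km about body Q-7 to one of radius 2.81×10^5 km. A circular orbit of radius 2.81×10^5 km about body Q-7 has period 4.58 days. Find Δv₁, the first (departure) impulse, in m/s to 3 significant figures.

From Kepler's third law T² = 4π²r³/μ at r = 2.81×10^5 km, T = 4.58 days = 4.58 × 86400 s = 3.95712×10^5 s: μ = 4π²r³/T² = 5.59397×10^6 km³/s².
The Hohmann ellipse has a_t = (r₁ + r₂)/2 = 1.5945×10^5 km.
On the circular orbit at r = 37900 km, v_c = √(μ/r) = 12.149 km/s.
Vis-viva on the transfer ellipse at r = 37900 km gives v_t = √[μ(2/r − 1/a_t)] = 16.128 km/s.
Δv₁ = |v_t − v_c| = |16.128 − 12.149| = 3.979 km/s.

Δv₁ = 3980 m/s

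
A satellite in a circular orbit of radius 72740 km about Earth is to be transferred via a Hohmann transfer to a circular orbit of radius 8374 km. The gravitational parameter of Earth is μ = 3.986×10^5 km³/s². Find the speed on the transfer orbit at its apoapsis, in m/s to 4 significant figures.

Transfer-ellipse semi-major axis a_t = (r₁ + r₂)/2 = (72740 + 8374)/2 = 40557 km.
The apoapsis of the transfer ellipse is at r = 72740 km.
Applying v² = μ(2/r − 1/a_t): v = 1.064 km/s.

v = 1064 m/s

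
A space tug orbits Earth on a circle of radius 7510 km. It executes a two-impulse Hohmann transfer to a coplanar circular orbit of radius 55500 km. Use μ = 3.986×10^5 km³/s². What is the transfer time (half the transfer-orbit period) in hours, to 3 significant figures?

The Hohmann ellipse has a_t = (r₁ + r₂)/2 = 31505 km.
Half the transfer-orbit period gives t = π√(a_t³/μ) = 27830 s.
Converting: 27830 s ÷ 3600 s/hour = 7.73 hours.

t = 7.73 hours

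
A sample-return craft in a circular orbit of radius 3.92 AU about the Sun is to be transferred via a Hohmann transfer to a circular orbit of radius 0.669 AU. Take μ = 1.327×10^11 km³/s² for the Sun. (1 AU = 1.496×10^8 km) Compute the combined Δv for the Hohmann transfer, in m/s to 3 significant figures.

Δv = 18100 m/s

In km: r₁ = 3.92 × 1.496×10^8 = 5.86432×10^8 km; r₂ = 0.669 × 1.496×10^8 = 1.000824×10^8 km.
Transfer-ellipse semi-major axis a_t = (r₁ + r₂)/2 = (5.86432×10^8 + 1.000824×10^8)/2 = 3.432572×10^8 km.
Circular speed at r₁: v₁ = √(μ/r₁) = √(1.327×10^11/5.86432×10^8) = 15.043 km/s.
Transfer-orbit speed at r₁ (vis-viva equation): v_a = √[μ(2/r₁ − 1/a_t)] = 8.1226 km/s.
First burn Δv₁ = |v_a − v₁| = 6.920 km/s.
Circular speed at r₂: v₂ = √(μ/r₂) = 36.41 km/s.
Transfer-orbit speed at r₂: v_p = √[μ(2/r₂ − 1/a_t)] = 47.59 km/s.
Second burn Δv₂ = |v₂ − v_p| = 11.18 km/s.
Total Δv = Δv₁ + Δv₂ = 18.10 km/s.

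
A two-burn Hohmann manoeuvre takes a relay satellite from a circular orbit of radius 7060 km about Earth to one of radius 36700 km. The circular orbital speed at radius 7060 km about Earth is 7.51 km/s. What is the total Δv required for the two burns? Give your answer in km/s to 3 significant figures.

Δv = 3.64 km/s

From the circular-orbit relation v² = μ/r at r = 7060 km: μ = v²r = (7.51)² × 7060 = 3.98185×10^5 km³/s².
Semi-major axis of the transfer orbit: a_t = (7060 + 36700)/2 = 21880 km.
At r₁ the circular-orbit speed is v₁ = √(μ/r₁) = 7.510 km/s.
On the transfer ellipse at r₁, vis-viva gives v_p = √[μ(2/r₁ − 1/a_t)] = 9.726 km/s.
First burn Δv₁ = |v_p − v₁| = 2.216 km/s.
Circular speed at r₂: v₂ = √(μ/r₂) = 3.294 km/s.
Transfer-orbit speed at r₂: v_a = √[μ(2/r₂ − 1/a_t)] = 1.871 km/s.
Second burn Δv₂ = |v₂ − v_a| = 1.423 km/s.
Total Δv = Δv₁ + Δv₂ = 3.639 km/s.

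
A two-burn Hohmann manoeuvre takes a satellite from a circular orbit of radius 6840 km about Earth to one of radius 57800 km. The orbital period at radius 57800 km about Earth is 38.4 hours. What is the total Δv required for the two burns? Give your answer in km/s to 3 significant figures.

From Kepler's third law T² = 4π²r³/μ at r = 57800 km, T = 38.4 hours = 38.4 × 3600 s = 1.3824×10^5 s: μ = 4π²r³/T² = 3.98911×10^5 km³/s².
The Hohmann ellipse has a_t = (r₁ + r₂)/2 = 32320 km.
At r₁ the circular-orbit speed is v₁ = √(μ/r₁) = 7.636772 km/s.
On the transfer ellipse at r₁, v² = μ(2/r − 1/a) gives v_p = √[μ(2/r₁ − 1/a_t)] = 10.21264 km/s.
First burn Δv₁ = |v_p − v₁| = 2.5759 km/s.
Circular speed at r₂: v₂ = √(μ/r₂) = 2.6271 km/s.
Transfer-orbit speed at r₂: v_a = √[μ(2/r₂ − 1/a_t)] = 1.2086 km/s.
Second burn Δv₂ = |v₂ − v_a| = 1.4185 km/s.
Δv = Δv₁ + Δv₂ = 2.5759 + 1.4185 = 3.994 km/s.

Δv = 3.99 km/s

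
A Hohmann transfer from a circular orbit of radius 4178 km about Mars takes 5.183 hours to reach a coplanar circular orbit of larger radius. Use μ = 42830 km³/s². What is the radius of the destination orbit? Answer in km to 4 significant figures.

r₂ = 18770 km

Transfer time t = 5.183 hours = 18658.8 s, and t = π√(a_t³/μ).
So a_t = (μ t²/π²)^(1/3) = (42830 × (18658.8)² / π²)^(1/3) = 11475 km.
Since a_t = (r₁ + r₂)/2, r₂ = 2a_t − r₁ = 2×11475 − 4178 = 18772 km.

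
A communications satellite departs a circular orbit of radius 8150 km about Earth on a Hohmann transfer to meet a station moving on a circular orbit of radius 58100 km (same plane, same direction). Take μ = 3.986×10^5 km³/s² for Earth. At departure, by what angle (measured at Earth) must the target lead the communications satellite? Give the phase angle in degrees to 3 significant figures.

φ = 103°

Transfer-ellipse semi-major axis a_t = (r₁ + r₂)/2 = (8150 + 58100)/2 = 33125 km.
The half-period of the transfer ellipse is t = π√(a_t³/μ) = 30000 s.
Target angular speed ω₂ = √(μ/r₂³) = 4.508×10^-5 rad/s.
Angle swept by the target during transfer: ω₂·t = 1.3524 rad = 77.49°.
The communications satellite traverses 180° on the transfer ellipse, so the target must lead by 180° − 77.49° = 103°.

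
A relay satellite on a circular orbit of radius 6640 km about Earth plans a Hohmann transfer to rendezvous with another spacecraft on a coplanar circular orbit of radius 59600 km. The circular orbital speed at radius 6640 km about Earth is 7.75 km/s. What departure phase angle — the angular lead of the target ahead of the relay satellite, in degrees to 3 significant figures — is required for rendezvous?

φ = 105°

From the circular-orbit relation v² = μ/r at r = 6640 km: μ = v²r = (7.75)² × 6640 = 3.98815×10^5 km³/s².
Semi-major axis of the transfer orbit: a_t = (6640 + 59600)/2 = 33120 km.
Transfer time t = π√(a_t³/μ) = 29984.7 s.
The target's mean motion on its circular orbit is ω₂ = √(μ/r₂³) = 4.34027×10^-5 rad/s.
Angle swept by the target during transfer: ω₂·t = 1.30142 rad = 74.57°.
The relay satellite traverses 180° on the transfer ellipse, so the target must lead by 180° − 74.57° = 105°.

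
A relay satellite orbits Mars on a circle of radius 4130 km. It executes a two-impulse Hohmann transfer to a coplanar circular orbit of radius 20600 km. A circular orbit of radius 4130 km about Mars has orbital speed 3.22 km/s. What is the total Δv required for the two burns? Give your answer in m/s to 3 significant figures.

From the circular-orbit relation v² = μ/r at r = 4130 km: μ = v²r = (3.22)² × 4130 = 42821.5 km³/s².
Transfer-ellipse semi-major axis a_t = (r₁ + r₂)/2 = (4130 + 20600)/2 = 12365 km.
Circular speed at r₁: v₁ = √(μ/r₁) = √(42821.5/4130) = 3.2200 km/s.
On the transfer ellipse at r₁, vis-viva gives v_p = √[μ(2/r₁ − 1/a_t)] = 4.1562 km/s.
First burn Δv₁ = |v_p − v₁| = 0.9362 km/s.
Circular speed at r₂: v₂ = √(μ/r₂) = 1.44177 km/s.
Transfer-orbit speed at r₂: v_a = √[μ(2/r₂ − 1/a_t)] = 0.833250 km/s.
Second burn Δv₂ = |v₂ − v_a| = 0.6085 km/s.
Δv = Δv₁ + Δv₂ = 0.9362 + 0.6085 = 1.545 km/s.

Δv = 1540 m/s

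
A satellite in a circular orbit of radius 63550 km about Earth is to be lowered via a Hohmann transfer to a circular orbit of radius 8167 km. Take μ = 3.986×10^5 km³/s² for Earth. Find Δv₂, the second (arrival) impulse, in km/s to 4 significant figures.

Δv₂ = 2.314 km/s

Transfer-ellipse semi-major axis a_t = (r₁ + r₂)/2 = (63550 + 8167)/2 = 35858.5 km.
On the circular orbit at r = 8167 km, v_c = √(μ/r) = 6.986 km/s.
Vis-viva on the transfer ellipse at r = 8167 km gives v_t = √[μ(2/r − 1/a_t)] = 9.300 km/s.
Δv₂ = |v_t − v_c| = |9.300 − 6.986| = 2.314 km/s.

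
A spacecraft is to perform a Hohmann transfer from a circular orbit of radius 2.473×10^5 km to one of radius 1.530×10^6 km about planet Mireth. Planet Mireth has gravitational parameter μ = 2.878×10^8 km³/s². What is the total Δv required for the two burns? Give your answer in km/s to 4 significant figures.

Δv = 17.13 km/s

Transfer-ellipse semi-major axis a_t = (r₁ + r₂)/2 = (2.473×10^5 + 1.530×10^6)/2 = 8.8865×10^5 km.
Circular speed at r₁: v₁ = √(μ/r₁) = √(2.878×10^8/2.473×10^5) = 34.11 km/s.
Transfer-orbit speed at r₁ (vis-viva): v_p = √[μ(2/r₁ − 1/a_t)] = 44.76 km/s.
First burn Δv₁ = |v_p − v₁| = 10.65 km/s.
At r₂, v₂ = √(μ/r₂) = 13.715 km/s.
Transfer-orbit speed at r₂: v_a = √[μ(2/r₂ − 1/a_t)] = 7.2351 km/s.
Second burn Δv₂ = |v₂ − v_a| = 6.480 km/s.
Total Δv = Δv₁ + Δv₂ = 17.13 km/s.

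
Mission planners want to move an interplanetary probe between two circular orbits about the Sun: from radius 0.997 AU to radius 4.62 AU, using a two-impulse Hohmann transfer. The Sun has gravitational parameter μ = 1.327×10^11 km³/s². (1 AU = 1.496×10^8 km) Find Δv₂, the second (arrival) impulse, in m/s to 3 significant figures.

Δv₂ = 5600 m/s

In km: r₁ = 0.997 × 1.496×10^8 = 1.491512×10^8 km; r₂ = 4.62 × 1.496×10^8 = 6.91152×10^8 km.
The Hohmann ellipse has a_t = (r₁ + r₂)/2 = 4.201516×10^8 km.
On the circular orbit at r = 6.91152×10^8 km, v_c = √(μ/r) = 13.85634 km/s.
Vis-viva on the transfer ellipse at r = 6.91152×10^8 km gives v_t = √[μ(2/r − 1/a_t)] = 8.255798 km/s.
Δv₂ = |v_t − v_c| = |8.255798 − 13.85634| = 5.601 km/s.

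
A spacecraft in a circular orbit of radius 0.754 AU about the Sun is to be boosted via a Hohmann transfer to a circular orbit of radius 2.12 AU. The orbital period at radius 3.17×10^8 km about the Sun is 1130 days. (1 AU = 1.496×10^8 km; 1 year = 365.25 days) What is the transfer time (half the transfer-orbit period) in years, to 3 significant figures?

t = 0.864 years

From Kepler's third law T² = 4π²r³/μ at r = 3.17×10^8 km, T = 1130 days = 1130 × 86400 s = 9.7632×10^7 s: μ = 4π²r³/T² = 1.31933×10^11 km³/s².
In km: r₁ = 0.754 × 1.496×10^8 = 1.127984×10^8 km; r₂ = 2.12 × 1.496×10^8 = 3.17152×10^8 km.
Semi-major axis of the transfer orbit: a_t = (1.127984×10^8 + 3.17152×10^8)/2 = 2.149752×10^8 km.
Transfer time t = π√(a_t³/μ) = π√((2.149752×10^8)³ / 1.31933×10^11) = 2.726×10^7 s.
Converting: 2.726×10^7 s ÷ 3.15576×10^7 s/year (365.25 × 86400) = 0.864 years.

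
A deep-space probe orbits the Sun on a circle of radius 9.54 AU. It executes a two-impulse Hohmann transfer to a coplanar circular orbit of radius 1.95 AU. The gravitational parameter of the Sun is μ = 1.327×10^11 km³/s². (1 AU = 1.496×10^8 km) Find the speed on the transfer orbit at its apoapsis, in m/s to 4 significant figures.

In km: r₁ = 9.54 × 1.496×10^8 = 1.427184×10^9 km; r₂ = 1.95 × 1.496×10^8 = 2.9172×10^8 km.
Transfer-ellipse semi-major axis a_t = (r₁ + r₂)/2 = (1.427184×10^9 + 2.9172×10^8)/2 = 8.59452×10^8 km.
At apoapsis, r = 1.427184×10^9 km.
From the vis-viva equation, v = √[μ(2/r − 1/a_t)] = 5.618 km/s.

v = 5618 m/s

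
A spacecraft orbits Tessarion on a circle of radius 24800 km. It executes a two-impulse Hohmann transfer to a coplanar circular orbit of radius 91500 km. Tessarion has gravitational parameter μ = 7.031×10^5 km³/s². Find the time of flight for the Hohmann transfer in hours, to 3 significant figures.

t = 14.6 hours

The Hohmann ellipse has a_t = (r₁ + r₂)/2 = 58150 km.
By Kepler's third law the transfer-orbit period is T = 2π√(a_t³/μ), so t = T/2 = 52540 s.
Converting: 52540 s ÷ 3600 s/hour = 14.6 hours.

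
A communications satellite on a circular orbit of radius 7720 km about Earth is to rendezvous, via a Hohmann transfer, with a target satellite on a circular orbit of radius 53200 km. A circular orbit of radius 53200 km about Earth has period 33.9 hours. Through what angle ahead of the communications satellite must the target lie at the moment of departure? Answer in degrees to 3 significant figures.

From Kepler's third law T² = 4π²r³/μ at r = 53200 km, T = 33.9 hours = 33.9 × 3600 s = 1.2204×10^5 s: μ = 4π²r³/T² = 3.99108×10^5 km³/s².
Semi-major axis of the transfer orbit: a_t = (7720 + 53200)/2 = 30460 km.
Transfer time t = π√(a_t³/μ) = 26440 s.
Target angular speed ω₂ = √(μ/r₂³) = 5.148×10^-5 rad/s.
Angle swept by the target during transfer: ω₂·t = 1.361 rad = 77.98°.
The communications satellite traverses 180° on the transfer ellipse, so the target must lead by 180° − 77.98° = 102°.

φ = 102°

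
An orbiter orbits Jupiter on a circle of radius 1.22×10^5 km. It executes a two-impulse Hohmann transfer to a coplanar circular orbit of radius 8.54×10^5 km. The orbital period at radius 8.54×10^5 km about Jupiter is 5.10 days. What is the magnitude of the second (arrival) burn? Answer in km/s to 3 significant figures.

From Kepler's third law T² = 4π²r³/μ at r = 8.54×10^5 km, T = 5.10 days = 5.10 × 86400 s = 4.4064×10^5 s: μ = 4π²r³/T² = 1.26638×10^8 km³/s².
The Hohmann ellipse has a_t = (r₁ + r₂)/2 = 4.880×10^5 km.
Circular speed at r = 8.540×10^5 km: v_c = √(μ/r) = 12.1774 km/s.
Transfer-orbit speed at the same r (vis-viva, a = a_t): v_t = √[μ(2/r − 1/a_t)] = 6.08869 km/s.
Δv₂ = |v_t − v_c| = |6.08869 − 12.1774| = 6.089 km/s.

Δv₂ = 6.09 km/s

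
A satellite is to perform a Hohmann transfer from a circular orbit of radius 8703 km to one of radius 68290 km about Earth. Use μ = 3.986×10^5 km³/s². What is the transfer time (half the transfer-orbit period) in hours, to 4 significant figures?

Semi-major axis of the transfer orbit: a_t = (8703 + 68290)/2 = 38496.5 km.
Transfer time t = π√(a_t³/μ) = π√((38496.5)³ / 3.986×10^5) = 37580 s.
Converting: 37580 s ÷ 3600 s/hour = 10.44 hours.

t = 10.44 hours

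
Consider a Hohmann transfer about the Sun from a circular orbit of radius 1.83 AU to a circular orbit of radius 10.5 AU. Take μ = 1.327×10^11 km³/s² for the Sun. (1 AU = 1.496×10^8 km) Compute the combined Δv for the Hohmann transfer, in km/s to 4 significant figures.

In km: r₁ = 1.83 × 1.496×10^8 = 2.73768×10^8 km; r₂ = 10.5 × 1.496×10^8 = 1.5708×10^9 km.
Semi-major axis of the transfer orbit: a_t = (2.73768×10^8 + 1.5708×10^9)/2 = 9.22284×10^8 km.
At r₁ the circular-orbit speed is v₁ = √(μ/r₁) = 22.016 km/s.
On the transfer ellipse at r₁, v² = μ(2/r − 1/a) gives v_p = √[μ(2/r₁ − 1/a_t)] = 28.732 km/s.
First burn Δv₁ = |v_p − v₁| = 6.716 km/s.
Circular speed at r₂: v₂ = √(μ/r₂) = 9.1913 km/s.
Transfer-orbit speed at r₂: v_a = √[μ(2/r₂ − 1/a_t)] = 5.0077 km/s.
Second burn Δv₂ = |v₂ − v_a| = 4.184 km/s.
Total Δv = Δv₁ + Δv₂ = 10.90 km/s.

Δv = 10.90 km/s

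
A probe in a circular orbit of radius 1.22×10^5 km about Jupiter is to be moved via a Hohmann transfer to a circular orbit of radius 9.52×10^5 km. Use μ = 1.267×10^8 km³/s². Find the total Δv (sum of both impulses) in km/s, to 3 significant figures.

Semi-major axis of the transfer orbit: a_t = (1.220×10^5 + 9.520×10^5)/2 = 5.370×10^5 km.
Circular speed at r₁: v₁ = √(μ/r₁) = √(1.267×10^8/1.220×10^5) = 32.23 km/s.
Transfer-orbit speed at r₁ (vis-viva): v_p = √[μ(2/r₁ − 1/a_t)] = 42.91 km/s.
First burn Δv₁ = |v_p − v₁| = 10.68 km/s.
Circular speed at r₂: v₂ = √(μ/r₂) = 11.5364 km/s.
Transfer-orbit speed at r₂: v_a = √[μ(2/r₂ − 1/a_t)] = 5.49873 km/s.
Second burn Δv₂ = |v₂ − v_a| = 6.038 km/s.
Δv = Δv₁ + Δv₂ = 10.68 + 6.038 = 16.72 km/s.

Δv = 16.7 km/s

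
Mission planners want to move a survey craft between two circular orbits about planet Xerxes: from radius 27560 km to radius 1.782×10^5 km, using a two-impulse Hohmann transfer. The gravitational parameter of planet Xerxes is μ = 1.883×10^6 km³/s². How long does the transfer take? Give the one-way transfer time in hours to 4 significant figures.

t = 20.99 hours

Transfer-ellipse semi-major axis a_t = (r₁ + r₂)/2 = (27560 + 1.782×10^5)/2 = 1.0288×10^5 km.
Transfer time t = π√(a_t³/μ) = π√((1.0288×10^5)³ / 1.883×10^6) = 75550 s.
Converting: 75550 s ÷ 3600 s/hour = 20.99 hours.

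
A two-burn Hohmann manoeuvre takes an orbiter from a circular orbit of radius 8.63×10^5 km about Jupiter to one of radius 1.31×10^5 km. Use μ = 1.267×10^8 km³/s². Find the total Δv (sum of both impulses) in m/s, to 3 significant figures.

Semi-major axis of the transfer orbit: a_t = (8.630×10^5 + 1.310×10^5)/2 = 4.970×10^5 km.
Circular speed at r₁: v₁ = √(μ/r₁) = √(1.267×10^8/8.630×10^5) = 12.117 km/s.
Transfer-orbit speed at r₁ (vis-viva equation): v_a = √[μ(2/r₁ − 1/a_t)] = 6.2207 km/s.
First burn Δv₁ = |v_a − v₁| = 5.896 km/s.
At r₂, v₂ = √(μ/r₂) = 31.0994 km/s.
Transfer-orbit speed at r₂: v_p = √[μ(2/r₂ − 1/a_t)] = 40.9807 km/s.
Second burn Δv₂ = |v₂ − v_p| = 9.881 km/s.
Δv = Δv₁ + Δv₂ = 5.896 + 9.881 = 15.78 km/s.

Δv = 15800 m/s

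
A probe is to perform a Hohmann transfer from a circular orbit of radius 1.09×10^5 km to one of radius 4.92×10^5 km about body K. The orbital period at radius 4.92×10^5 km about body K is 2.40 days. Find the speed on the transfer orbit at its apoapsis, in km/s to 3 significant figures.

v = 8.98 km/s

From Kepler's third law T² = 4π²r³/μ at r = 4.92×10^5 km, T = 2.40 days = 2.40 × 86400 s = 2.0736×10^5 s: μ = 4π²r³/T² = 1.09347×10^8 km³/s².
Transfer-ellipse semi-major axis a_t = (r₁ + r₂)/2 = (1.090×10^5 + 4.920×10^5)/2 = 3.005×10^5 km.
The apoapsis of the transfer ellipse is at r = 4.920×10^5 km.
Applying v² = μ(2/r − 1/a_t): v = 8.979 km/s.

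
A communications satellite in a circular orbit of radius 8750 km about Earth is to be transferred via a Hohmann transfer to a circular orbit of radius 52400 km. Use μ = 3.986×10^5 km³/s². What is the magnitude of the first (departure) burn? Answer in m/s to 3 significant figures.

Δv₁ = 2090 m/s

Transfer-ellipse semi-major axis a_t = (r₁ + r₂)/2 = (8750 + 52400)/2 = 30575 km.
Circular speed at r = 8750 km: v_c = √(μ/r) = 6.7494 km/s.
Transfer-orbit speed at the same r (vis-viva, a = a_t): v_t = √[μ(2/r − 1/a_t)] = 8.8358 km/s.
Δv₁ = |v_t − v_c| = |8.8358 − 6.7494| = 2.086 km/s.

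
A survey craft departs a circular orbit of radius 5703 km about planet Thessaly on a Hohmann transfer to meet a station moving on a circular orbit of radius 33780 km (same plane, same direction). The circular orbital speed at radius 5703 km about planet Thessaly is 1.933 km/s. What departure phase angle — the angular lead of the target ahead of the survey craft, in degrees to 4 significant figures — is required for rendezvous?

φ = 99.58°

From the circular-orbit relation v² = μ/r at r = 5703 km: μ = v²r = (1.933)² × 5703 = 21309.2 km³/s².
The Hohmann ellipse has a_t = (r₁ + r₂)/2 = 19741.5 km.
The half-period of the transfer ellipse is t = π√(a_t³/μ) = 59694.8 s.
Target angular speed ω₂ = √(μ/r₂³) = 2.35122×10^-5 rad/s.
Angle swept by the target during transfer: ω₂·t = 1.4036 rad = 80.42°.
Arrival is 180° from departure on the ellipse, so φ = 180° − 80.42° = 99.58°.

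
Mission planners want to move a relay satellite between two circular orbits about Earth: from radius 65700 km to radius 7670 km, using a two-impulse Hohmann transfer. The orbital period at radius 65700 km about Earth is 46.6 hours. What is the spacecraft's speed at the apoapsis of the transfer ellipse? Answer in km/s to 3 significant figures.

From Kepler's third law T² = 4π²r³/μ at r = 65700 km, T = 46.6 hours = 46.6 × 3600 s = 1.6776×10^5 s: μ = 4π²r³/T² = 3.97813×10^5 km³/s².
The Hohmann ellipse has a_t = (r₁ + r₂)/2 = 36685 km.
The apoapsis of the transfer ellipse is at r = 65700 km.
Vis-viva: v = √[μ(2/r − 1/a_t)] = √[3.97813×10^5 × (2/65700 − 1/36685)] = 1.125 km/s.

v = 1.13 km/s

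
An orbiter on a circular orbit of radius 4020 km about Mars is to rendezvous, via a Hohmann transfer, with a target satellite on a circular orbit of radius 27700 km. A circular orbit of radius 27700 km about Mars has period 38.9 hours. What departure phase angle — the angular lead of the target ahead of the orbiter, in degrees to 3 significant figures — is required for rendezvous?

From Kepler's third law T² = 4π²r³/μ at r = 27700 km, T = 38.9 hours = 38.9 × 3600 s = 1.4004×10^5 s: μ = 4π²r³/T² = 42785.3 km³/s².
Transfer-ellipse semi-major axis a_t = (r₁ + r₂)/2 = (4020 + 27700)/2 = 15860 km.
The half-period of the transfer ellipse is t = π√(a_t³/μ) = 30340 s.
The target's mean motion on its circular orbit is ω₂ = √(μ/r₂³) = 4.487×10^-5 rad/s.
Angle swept by the target during transfer: ω₂·t = 1.361 rad = 77.98°.
Arrival is 180° from departure on the ellipse, so φ = 180° − 77.98° = 102°.

φ = 102°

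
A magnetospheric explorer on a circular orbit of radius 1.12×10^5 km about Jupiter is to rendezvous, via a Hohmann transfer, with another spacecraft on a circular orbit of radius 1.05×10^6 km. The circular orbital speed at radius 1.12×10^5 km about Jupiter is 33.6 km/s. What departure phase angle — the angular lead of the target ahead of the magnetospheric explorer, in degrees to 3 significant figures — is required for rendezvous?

From the circular-orbit relation v² = μ/r at r = 1.12×10^5 km: μ = v²r = (33.6)² × 1.12×10^5 = 1.26444×10^8 km³/s².
Semi-major axis of the transfer orbit: a_t = (1.120×10^5 + 1.050×10^6)/2 = 5.810×10^5 km.
The half-period of the transfer ellipse is t = π√(a_t³/μ) = 1.2373×10^5 s.
Target angular speed ω₂ = √(μ/r₂³) = 1.0451×10^-5 rad/s.
Angle swept by the target during transfer: ω₂·t = 1.2931 rad = 74.09°.
Arrival is 180° from departure on the ellipse, so φ = 180° − 74.09° = 106°.

φ = 106°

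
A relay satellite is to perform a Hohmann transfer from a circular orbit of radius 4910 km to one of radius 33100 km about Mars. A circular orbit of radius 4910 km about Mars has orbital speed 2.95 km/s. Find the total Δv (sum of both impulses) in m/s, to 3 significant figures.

From the circular-orbit relation v² = μ/r at r = 4910 km: μ = v²r = (2.95)² × 4910 = 42729.3 km³/s².
The Hohmann ellipse has a_t = (r₁ + r₂)/2 = 19005 km.
At r₁ the circular-orbit speed is v₁ = √(μ/r₁) = 2.9500 km/s.
On the transfer ellipse at r₁, v² = μ(2/r − 1/a) gives v_p = √[μ(2/r₁ − 1/a_t)] = 3.8932 km/s.
First burn Δv₁ = |v_p − v₁| = 0.9432 km/s.
At r₂, v₂ = √(μ/r₂) = 1.1362 km/s.
Transfer-orbit speed at r₂: v_a = √[μ(2/r₂ − 1/a_t)] = 0.57750 km/s.
Second burn Δv₂ = |v₂ − v_a| = 0.5587 km/s.
Total Δv = Δv₁ + Δv₂ = 1.502 km/s.

Δv = 1500 m/s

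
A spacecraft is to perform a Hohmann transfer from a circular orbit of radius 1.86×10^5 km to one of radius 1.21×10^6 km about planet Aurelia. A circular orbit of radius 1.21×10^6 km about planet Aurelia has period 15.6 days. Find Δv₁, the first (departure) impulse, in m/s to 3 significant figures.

From Kepler's third law T² = 4π²r³/μ at r = 1.21×10^6 km, T = 15.6 days = 15.6 × 86400 s = 1.34784×10^6 s: μ = 4π²r³/T² = 3.84981×10^7 km³/s².
The Hohmann ellipse has a_t = (r₁ + r₂)/2 = 6.980×10^5 km.
On the circular orbit at r = 1.860×10^5 km, v_c = √(μ/r) = 14.387 km/s.
Transfer-orbit speed at the same r (vis-viva, a = a_t): v_t = √[μ(2/r − 1/a_t)] = 18.942 km/s.
Δv₁ = |v_t − v_c| = |18.942 − 14.387| = 4.555 km/s.

Δv₁ = 4560 m/s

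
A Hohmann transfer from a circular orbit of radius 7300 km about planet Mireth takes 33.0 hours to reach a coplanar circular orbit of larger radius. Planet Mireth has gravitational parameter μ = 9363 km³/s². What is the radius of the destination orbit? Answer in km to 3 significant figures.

Transfer time t = 33.0 hours = 1.188×10^5 s, and t = π√(a_t³/μ).
So a_t = (μ t²/π²)^(1/3) = (9363 × (1.188×10^5)² / π²)^(1/3) = 23746 km.
Since a_t = (r₁ + r₂)/2, r₂ = 2a_t − r₁ = 2×23746 − 7300 = 40192 km.

r₂ = 40200 km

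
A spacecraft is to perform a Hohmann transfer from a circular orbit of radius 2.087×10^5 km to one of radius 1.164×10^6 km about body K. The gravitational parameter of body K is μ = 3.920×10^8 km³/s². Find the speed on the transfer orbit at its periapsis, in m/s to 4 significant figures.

The Hohmann ellipse has a_t = (r₁ + r₂)/2 = 6.8635×10^5 km.
The periapsis of the transfer ellipse is at r = 2.087×10^5 km.
From the vis-viva equation, v = √[μ(2/r − 1/a_t)] = 56.44 km/s.

v = 56440 m/s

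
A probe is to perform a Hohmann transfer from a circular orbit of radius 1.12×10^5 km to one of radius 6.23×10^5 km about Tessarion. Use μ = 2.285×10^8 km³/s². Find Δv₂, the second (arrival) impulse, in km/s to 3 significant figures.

Transfer-ellipse semi-major axis a_t = (r₁ + r₂)/2 = (1.120×10^5 + 6.230×10^5)/2 = 3.675×10^5 km.
On the circular orbit at r = 6.230×10^5 km, v_c = √(μ/r) = 19.1513 km/s.
Vis-viva on the transfer ellipse at r = 6.230×10^5 km gives v_t = √[μ(2/r − 1/a_t)] = 10.5725 km/s.
Δv₂ = |v_t − v_c| = |10.5725 − 19.1513| = 8.579 km/s.

Δv₂ = 8.58 km/s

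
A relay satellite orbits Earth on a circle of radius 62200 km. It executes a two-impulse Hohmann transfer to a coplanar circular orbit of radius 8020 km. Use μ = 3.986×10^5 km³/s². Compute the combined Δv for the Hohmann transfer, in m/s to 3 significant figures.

Δv = 3660 m/s

Transfer-ellipse semi-major axis a_t = (r₁ + r₂)/2 = (62200 + 8020)/2 = 35110 km.
At r₁ the circular-orbit speed is v₁ = √(μ/r₁) = 2.5315 km/s.
Transfer-orbit speed at r₁ (vis-viva): v_a = √[μ(2/r₁ − 1/a_t)] = 1.2099 km/s.
First burn Δv₁ = |v_a − v₁| = 1.3216 km/s.
Circular speed at r₂: v₂ = √(μ/r₂) = 7.0499 km/s.
Transfer-orbit speed at r₂: v_p = √[μ(2/r₂ − 1/a_t)] = 9.3834 km/s.
Second burn Δv₂ = |v₂ − v_p| = 2.3335 km/s.
Δv = Δv₁ + Δv₂ = 1.3216 + 2.3335 = 3.655 km/s.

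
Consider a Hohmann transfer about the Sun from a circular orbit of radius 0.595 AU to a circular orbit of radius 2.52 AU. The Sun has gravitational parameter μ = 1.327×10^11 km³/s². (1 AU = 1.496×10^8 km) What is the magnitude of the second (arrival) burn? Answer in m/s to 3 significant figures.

Δv₂ = 7170 m/s

In km: r₁ = 0.595 × 1.496×10^8 = 8.9012×10^7 km; r₂ = 2.52 × 1.496×10^8 = 3.76992×10^8 km.
Semi-major axis of the transfer orbit: a_t = (8.9012×10^7 + 3.76992×10^8)/2 = 2.33002×10^8 km.
On the circular orbit at r = 3.76992×10^8 km, v_c = √(μ/r) = 18.7616 km/s.
Transfer-orbit speed at the same r (vis-viva, a = a_t): v_t = √[μ(2/r − 1/a_t)] = 11.5962 km/s.
Δv₂ = |v_t − v_c| = |11.5962 − 18.7616| = 7.165 km/s.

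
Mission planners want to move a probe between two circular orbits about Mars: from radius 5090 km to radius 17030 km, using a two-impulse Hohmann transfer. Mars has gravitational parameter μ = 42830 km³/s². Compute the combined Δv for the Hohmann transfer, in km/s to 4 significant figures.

Δv = 1.209 km/s

Transfer-ellipse semi-major axis a_t = (r₁ + r₂)/2 = (5090 + 17030)/2 = 11060 km.
At r₁ the circular-orbit speed is v₁ = √(μ/r₁) = 2.9008 km/s.
Transfer-orbit speed at r₁ (vis-viva): v_p = √[μ(2/r₁ − 1/a_t)] = 3.5995 km/s.
First burn Δv₁ = |v_p − v₁| = 0.6987 km/s.
At r₂, v₂ = √(μ/r₂) = 1.586 km/s.
Transfer-orbit speed at r₂: v_a = √[μ(2/r₂ − 1/a_t)] = 1.076 km/s.
Second burn Δv₂ = |v₂ − v_a| = 0.5100 km/s.
Total Δv = Δv₁ + Δv₂ = 1.209 km/s.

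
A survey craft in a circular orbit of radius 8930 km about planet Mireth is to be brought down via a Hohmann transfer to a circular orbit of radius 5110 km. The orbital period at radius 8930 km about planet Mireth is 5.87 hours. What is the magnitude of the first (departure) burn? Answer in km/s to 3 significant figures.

Δv₁ = 0.390 km/s

From Kepler's third law T² = 4π²r³/μ at r = 8930 km, T = 5.87 hours = 5.87 × 3600 s = 21132 s: μ = 4π²r³/T² = 62955.4 km³/s².
Transfer-ellipse semi-major axis a_t = (r₁ + r₂)/2 = (8930 + 5110)/2 = 7020 km.
On the circular orbit at r = 8930 km, v_c = √(μ/r) = 2.65516 km/s.
Transfer-orbit speed at the same r (vis-viva, a = a_t): v_t = √[μ(2/r − 1/a_t)] = 2.26534 km/s.
Δv₁ = |v_t − v_c| = |2.26534 − 2.65516| = 0.3898 km/s.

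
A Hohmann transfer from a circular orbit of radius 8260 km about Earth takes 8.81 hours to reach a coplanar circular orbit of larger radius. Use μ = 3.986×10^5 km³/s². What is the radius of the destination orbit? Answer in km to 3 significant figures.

Transfer time t = 8.81 hours = 31716 s, and t = π√(a_t³/μ).
So a_t = (μ t²/π²)^(1/3) = (3.986×10^5 × (31716)² / π²)^(1/3) = 34377 km.
Since a_t = (r₁ + r₂)/2, r₂ = 2a_t − r₁ = 2×34377 − 8260 = 60494 km.

r₂ = 60500 km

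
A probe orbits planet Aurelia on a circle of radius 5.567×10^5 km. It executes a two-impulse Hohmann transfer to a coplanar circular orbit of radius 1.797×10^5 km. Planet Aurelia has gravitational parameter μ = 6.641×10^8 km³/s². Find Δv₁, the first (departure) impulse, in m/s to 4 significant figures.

Δv₁ = 10410 m/s

Semi-major axis of the transfer orbit: a_t = (5.567×10^5 + 1.797×10^5)/2 = 3.682×10^5 km.
On the circular orbit at r = 5.567×10^5 km, v_c = √(μ/r) = 34.54 km/s.
Vis-viva on the transfer ellipse at r = 5.567×10^5 km gives v_t = √[μ(2/r − 1/a_t)] = 24.13 km/s.
Δv₁ = |v_t − v_c| = |24.13 − 34.54| = 10.41 km/s.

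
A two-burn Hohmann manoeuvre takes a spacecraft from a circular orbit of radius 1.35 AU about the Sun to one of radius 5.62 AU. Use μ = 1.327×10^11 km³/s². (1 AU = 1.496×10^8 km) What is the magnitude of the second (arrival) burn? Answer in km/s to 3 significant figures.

Δv₂ = 4.74 km/s

In km: r₁ = 1.35 × 1.496×10^8 = 2.0196×10^8 km; r₂ = 5.62 × 1.496×10^8 = 8.40752×10^8 km.
The Hohmann ellipse has a_t = (r₁ + r₂)/2 = 5.21356×10^8 km.
On the circular orbit at r = 8.40752×10^8 km, v_c = √(μ/r) = 12.563 km/s.
Vis-viva on the transfer ellipse at r = 8.40752×10^8 km gives v_t = √[μ(2/r − 1/a_t)] = 7.8193 km/s.
Δv₂ = |v_t − v_c| = |7.8193 − 12.563| = 4.744 km/s.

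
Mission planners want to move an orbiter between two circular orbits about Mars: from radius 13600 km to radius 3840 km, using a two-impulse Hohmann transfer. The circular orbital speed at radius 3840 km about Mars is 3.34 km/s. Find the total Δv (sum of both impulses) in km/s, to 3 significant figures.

Δv = 1.43 km/s

From the circular-orbit relation v² = μ/r at r = 3840 km: μ = v²r = (3.34)² × 3840 = 42837.5 km³/s².
Semi-major axis of the transfer orbit: a_t = (13600 + 3840)/2 = 8720 km.
At r₁ the circular-orbit speed is v₁ = √(μ/r₁) = 1.775 km/s.
On the transfer ellipse at r₁, vis-viva equation gives v_a = √[μ(2/r₁ − 1/a_t)] = 1.178 km/s.
First burn Δv₁ = |v_a − v₁| = 0.5970 km/s.
Circular speed at r₂: v₂ = √(μ/r₂) = 3.3400 km/s.
Transfer-orbit speed at r₂: v_p = √[μ(2/r₂ − 1/a_t)] = 4.1712 km/s.
Second burn Δv₂ = |v₂ − v_p| = 0.8312 km/s.
Total Δv = Δv₁ + Δv₂ = 1.428 km/s.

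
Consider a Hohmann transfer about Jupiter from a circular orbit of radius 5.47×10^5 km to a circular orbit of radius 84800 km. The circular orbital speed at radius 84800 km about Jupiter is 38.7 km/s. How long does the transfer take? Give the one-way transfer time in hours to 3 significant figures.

From the circular-orbit relation v² = μ/r at r = 84800 km: μ = v²r = (38.7)² × 84800 = 1.27004×10^8 km³/s².
The Hohmann ellipse has a_t = (r₁ + r₂)/2 = 3.159×10^5 km.
Half the transfer-orbit period gives t = π√(a_t³/μ) = 49495 s.
Converting: 49495 s ÷ 3600 s/hour = 13.7 hours.

t = 13.7 hours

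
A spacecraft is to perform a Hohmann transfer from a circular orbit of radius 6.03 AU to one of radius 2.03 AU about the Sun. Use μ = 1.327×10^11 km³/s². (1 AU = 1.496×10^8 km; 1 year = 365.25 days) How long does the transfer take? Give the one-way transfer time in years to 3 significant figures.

In km: r₁ = 6.03 × 1.496×10^8 = 9.02088×10^8 km; r₂ = 2.03 × 1.496×10^8 = 3.03688×10^8 km.
Transfer-ellipse semi-major axis a_t = (r₁ + r₂)/2 = (9.02088×10^8 + 3.03688×10^8)/2 = 6.02888×10^8 km.
By Kepler's third law the transfer-orbit period is T = 2π√(a_t³/μ), so t = T/2 = 1.277×10^8 s.
Converting: 1.277×10^8 s ÷ 3.15576×10^7 s/year (365.25 × 86400) = 4.05 years.

t = 4.05 years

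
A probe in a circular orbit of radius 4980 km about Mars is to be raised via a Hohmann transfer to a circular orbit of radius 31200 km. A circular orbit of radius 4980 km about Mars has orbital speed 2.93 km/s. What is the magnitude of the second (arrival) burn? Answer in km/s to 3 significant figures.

From the circular-orbit relation v² = μ/r at r = 4980 km: μ = v²r = (2.93)² × 4980 = 42752.8 km³/s².
Transfer-ellipse semi-major axis a_t = (r₁ + r₂)/2 = (4980 + 31200)/2 = 18090 km.
Circular speed at r = 31200 km: v_c = √(μ/r) = 1.1706 km/s.
Vis-viva on the transfer ellipse at r = 31200 km gives v_t = √[μ(2/r − 1/a_t)] = 0.61419 km/s.
Δv₂ = |v_t − v_c| = |0.61419 − 1.1706| = 0.5564 km/s.

Δv₂ = 0.556 km/s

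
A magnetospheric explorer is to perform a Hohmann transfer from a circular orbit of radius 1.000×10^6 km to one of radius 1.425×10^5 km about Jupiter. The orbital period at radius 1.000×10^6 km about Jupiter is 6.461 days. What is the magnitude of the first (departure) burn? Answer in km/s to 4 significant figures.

From Kepler's third law T² = 4π²r³/μ at r = 1.000×10^6 km, T = 6.461 days = 6.461 × 86400 s = 5.582304×10^5 s: μ = 4π²r³/T² = 1.26687×10^8 km³/s².
The Hohmann ellipse has a_t = (r₁ + r₂)/2 = 5.7125×10^5 km.
Circular speed at r = 1.000×10^6 km: v_c = √(μ/r) = 11.256 km/s.
Transfer-orbit speed at the same r (vis-viva, a = a_t): v_t = √[μ(2/r − 1/a_t)] = 5.6216 km/s.
Δv₁ = |v_t − v_c| = |5.6216 − 11.256| = 5.634 km/s.

Δv₁ = 5.634 km/s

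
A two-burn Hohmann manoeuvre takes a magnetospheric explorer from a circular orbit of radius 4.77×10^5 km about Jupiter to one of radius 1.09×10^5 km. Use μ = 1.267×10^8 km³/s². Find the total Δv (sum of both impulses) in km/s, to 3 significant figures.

Δv = 15.8 km/s

The Hohmann ellipse has a_t = (r₁ + r₂)/2 = 2.930×10^5 km.
At r₁ the circular-orbit speed is v₁ = √(μ/r₁) = 16.2978 km/s.
On the transfer ellipse at r₁, v² = μ(2/r − 1/a) gives v_a = √[μ(2/r₁ − 1/a_t)] = 9.94051 km/s.
First burn Δv₁ = |v_a − v₁| = 6.357 km/s.
Circular speed at r₂: v₂ = √(μ/r₂) = 34.094 km/s.
Transfer-orbit speed at r₂: v_p = √[μ(2/r₂ − 1/a_t)] = 43.501 km/s.
Second burn Δv₂ = |v₂ − v_p| = 9.407 km/s.
Δv = Δv₁ + Δv₂ = 6.357 + 9.407 = 15.76 km/s.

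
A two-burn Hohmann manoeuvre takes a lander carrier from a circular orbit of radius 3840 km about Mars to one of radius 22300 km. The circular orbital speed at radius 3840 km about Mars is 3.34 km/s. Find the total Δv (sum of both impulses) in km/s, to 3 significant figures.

From the circular-orbit relation v² = μ/r at r = 3840 km: μ = v²r = (3.34)² × 3840 = 42837.5 km³/s².
Transfer-ellipse semi-major axis a_t = (r₁ + r₂)/2 = (3840 + 22300)/2 = 13070 km.
At r₁ the circular-orbit speed is v₁ = √(μ/r₁) = 3.34000 km/s.
On the transfer ellipse at r₁, vis-viva equation gives v_p = √[μ(2/r₁ − 1/a_t)] = 4.36276 km/s.
First burn Δv₁ = |v_p − v₁| = 1.02276 km/s.
Circular speed at r₂: v₂ = √(μ/r₂) = 1.3859886 km/s.
Transfer-orbit speed at r₂: v_a = √[μ(2/r₂ − 1/a_t)] = 0.75125516 km/s.
Second burn Δv₂ = |v₂ − v_a| = 0.634733 km/s.
Δv = Δv₁ + Δv₂ = 1.02276 + 0.634733 = 1.657 km/s.

Δv = 1.66 km/s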